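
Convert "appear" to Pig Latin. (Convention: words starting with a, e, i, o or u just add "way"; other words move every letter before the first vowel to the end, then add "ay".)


Word: "appear"
Starts with vowel → add 'way'
Pig Latin = "appearway"


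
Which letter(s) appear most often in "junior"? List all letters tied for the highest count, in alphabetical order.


Word: "junior"
Letter counts:
  'i': 1
  'j': 1
  'n': 1
  'o': 1
  'r': 1
  'u': 1
Maximum count = 1
Most frequent = 'i', 'j', 'n', 'o', 'r', 'u' (1 time each)


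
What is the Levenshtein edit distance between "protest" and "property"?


Word 1: "protest" (length 7)
Word 2: "property" (length 8)
One optimal edit sequence (insert/delete/substitute each cost 1):
  1. keep 'p'
  2. keep 'r'
  3. keep 'o'
  4. substitute 't' -> 'p'  (+1)
  5. keep 'e'
  6. substitute 's' -> 'r'  (+1)
  7. keep 't'
  8. insert 'y'  (+1)
Total edit operations: 3
Edit distance = 3


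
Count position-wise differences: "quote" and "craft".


Comparing character by character (same length = 5):
  Pos 0: 'q' vs 'c' !=
  Pos 1: 'u' vs 'r' !=
  Pos 2: 'o' vs 'a' !=
  Pos 3: 't' vs 'f' !=
  Pos 4: 'e' vs 't' !=
Hamming distance = 5


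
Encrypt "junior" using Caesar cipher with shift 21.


Word: "junior"
Shift: 21
Each letter → (letter + shift) mod 26:
  'j' (9) + 21 = 4 → 'e'
  'u' (20) + 21 = 15 → 'p'
  'n' (13) + 21 = 8 → 'i'
  'i' (8) + 21 = 3 → 'd'
  'o' (14) + 21 = 9 → 'j'
  'r' (17) + 21 = 12 → 'm'
Result = "epidjm"


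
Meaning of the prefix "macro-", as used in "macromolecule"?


Prefix: macro-
Example: macromolecule = macro- + molecule
Meaning = large


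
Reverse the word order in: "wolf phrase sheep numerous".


Original: "wolf phrase sheep numerous"
Words (1..n): wolf | phrase | sheep | numerous
Reversed (n..1): numerous | sheep | phrase | wolf
Result = "numerous sheep phrase wolf"


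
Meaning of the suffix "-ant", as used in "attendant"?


Suffix: -ant
Example: attendant (attend + -ant)
Meaning = one who / that which


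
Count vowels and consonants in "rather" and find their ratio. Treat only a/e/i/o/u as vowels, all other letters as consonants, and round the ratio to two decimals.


Word: "rather"
Vowels (a,e,i,o,u): 2
Consonants: 4
Ratio = 2/4
= 0.50


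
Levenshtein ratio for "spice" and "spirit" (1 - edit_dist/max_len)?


Word 1: "spice" (length 5)
Word 2: "spirit" (length 6)
One optimal edit sequence:
  1. keep 's'
  2. keep 'p'
  3. keep 'i'
  4. insert 'r'  (+1)
  5. substitute 'c' -> 'i'  (+1)
  6. substitute 'e' -> 't'  (+1)
Edit distance = 3
Max length = max(5, 6) = 6
Similarity = 1 - 3/6
= 0.5000


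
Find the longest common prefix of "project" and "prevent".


Word 1: "project"
Word 2: "prevent"
Comparing from start:
  Pos 0: 'p' == 'p'
  Pos 1: 'r' == 'r'
  Pos 2: 'o' != 'e' (stop)
LCP = "pr" (length 2)


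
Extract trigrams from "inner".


Word: "inner" (length 5)
Number of trigrams = 5 - 3 + 1 = 3
  Position 0: "inn"
  Position 1: "nne"
  Position 2: "ner"
Trigrams = "inn", "nne", "ner"


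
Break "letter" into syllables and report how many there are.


Word: "letter"
Syllable breakdown: let | ter
Counting: 2 parts
= 2 syllables


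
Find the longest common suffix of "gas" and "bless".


Word 1: "gas"
Word 2: "bless"
Comparing from end:
  Pos -1: 's' == 's'
  Pos -2: 'a' != 's' (stop)
LCS = "s" (length 1)


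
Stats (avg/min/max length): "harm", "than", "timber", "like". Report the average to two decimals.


Lengths: "harm"=4, "than"=4, "timber"=6, "like"=4
Sum = 18, Count = 4
Average = 18/4 = 4.50
= avg=4.50, min=4, max=6


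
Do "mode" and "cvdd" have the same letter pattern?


Pattern of "mode": [0, 1, 2, 3]
Pattern of "cvdd": [0, 1, 2, 2]
Patterns do not match
Same pattern = No


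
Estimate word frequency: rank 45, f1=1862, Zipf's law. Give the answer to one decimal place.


Zipf's law: f(r) = f(1) / r
f(1) = 1862
f(45) = 1862 / 45
= 41.4 occurrences


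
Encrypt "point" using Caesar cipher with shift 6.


Word: "point"
Shift: 6
Each letter → (letter + shift) mod 26:
  'p' (15) + 6 = 21 → 'v'
  'o' (14) + 6 = 20 → 'u'
  'i' (8) + 6 = 14 → 'o'
  'n' (13) + 6 = 19 → 't'
  't' (19) + 6 = 25 → 'z'
Result = "vuotz"


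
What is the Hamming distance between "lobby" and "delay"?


Comparing character by character (same length = 5):
  Pos 0: 'l' vs 'd' !=
  Pos 1: 'o' vs 'e' !=
  Pos 2: 'b' vs 'l' !=
  Pos 3: 'b' vs 'a' !=
  Pos 4: 'y' vs 'y' =
Hamming distance = 4


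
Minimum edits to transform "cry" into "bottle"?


Word 1: "cry" (length 3)
Word 2: "bottle" (length 6)
One optimal edit sequence (insert/delete/substitute each cost 1):
  1. insert 'b'  (+1)
  2. insert 'o'  (+1)
  3. insert 't'  (+1)
  4. substitute 'c' -> 't'  (+1)
  5. substitute 'r' -> 'l'  (+1)
  6. substitute 'y' -> 'e'  (+1)
Total edit operations: 6
Edit distance = 6


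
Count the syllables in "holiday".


Word: "holiday"
Syllable breakdown: hol · i · day
Counting: 3 parts
= 3 syllables


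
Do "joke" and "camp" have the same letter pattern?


Pattern of "joke": [0, 1, 2, 3]
Pattern of "camp": [0, 1, 2, 3]
Patterns match
Same pattern = Yes


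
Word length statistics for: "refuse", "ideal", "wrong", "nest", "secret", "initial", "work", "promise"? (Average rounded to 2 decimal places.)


Lengths: "refuse"=6, "ideal"=5, "wrong"=5, "nest"=4, "secret"=6, "initial"=7, "work"=4, "promise"=7
Sum = 44, Count = 8
Average = 44/8 = 5.50
= avg=5.50, min=4, max=7


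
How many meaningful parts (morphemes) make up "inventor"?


Word: "inventor"
Morphemes: invent + -or
Each morpheme carries meaning
= 2 morphemes


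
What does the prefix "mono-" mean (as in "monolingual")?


Prefix: mono-
Example: monolingual = mono- + lingual
Meaning = one


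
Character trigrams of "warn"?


Word: "warn" (length 4)
Number of trigrams = 4 - 3 + 1 = 2
  Position 0: "war"
  Position 1: "arn"
Trigrams = "war", "arn"


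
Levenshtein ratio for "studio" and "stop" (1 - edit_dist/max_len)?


Word 1: "studio" (length 6)
Word 2: "stop" (length 4)
One optimal edit sequence:
  1. keep 's'
  2. keep 't'
  3. delete 'u'  (+1)
  4. delete 'd'  (+1)
  5. substitute 'i' -> 'o'  (+1)
  6. substitute 'o' -> 'p'  (+1)
Edit distance = 4
Max length = max(6, 4) = 6
Similarity = 1 - 4/6
= 0.3333


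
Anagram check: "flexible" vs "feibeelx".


Word 1: "flexible" → sorted: beefillx
Word 2: "feibeelx" → sorted: beeefilx
Same letters? beefillx != beeefilx
Anagram = No


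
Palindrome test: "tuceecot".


Word: "tuceecot"
Reversed: "toceecut"
Forward == Backward? tuceecot != toceecut
Palindrome = No


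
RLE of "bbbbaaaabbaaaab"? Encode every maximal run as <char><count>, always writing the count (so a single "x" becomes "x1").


String: "bbbbaaaabbaaaab"
Scanning for consecutive runs:
  'b' x 4
  'a' x 4
  'b' x 2
  'a' x 4
  'b' x 1
RLE = "b4a4b2a4b1"


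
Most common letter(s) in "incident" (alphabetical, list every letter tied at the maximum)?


Word: "incident"
Letter counts:
  'c': 1
  'd': 1
  'e': 1
  'i': 2
  'n': 2
  't': 1
Maximum count = 2
Most frequent = 'i', 'n' (2 times each)


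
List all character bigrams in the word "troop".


Word: "troop" (length 5)
Number of bigrams = 5 - 2 + 1 = 4
  Position 0: "tr"
  Position 1: "ro"
  Position 2: "oo"
  Position 3: "op"
Bigrams = "tr", "ro", "oo", "op"


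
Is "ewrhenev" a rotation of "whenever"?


Word: "whenever", Candidate: "ewrhenev"
Method: check if candidate is substring of word+word
"wheneverwhenever" contains "ewrhenev"? No
Is rotation = No


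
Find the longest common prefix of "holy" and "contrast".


Word 1: "holy"
Word 2: "contrast"
Comparing from start:
  Pos 0: 'h' != 'c' (stop)
LCP = "" (length 0)


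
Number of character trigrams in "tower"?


Word: "tower" (length 5)
Number of 3-grams = length - 3 + 1 = 5 - 3 + 1
= 3


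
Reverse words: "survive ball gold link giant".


Original: "survive ball gold link giant"
Words (1..n): survive | ball | gold | link | giant
Reversed (n..1): giant | link | gold | ball | survive
Result = "giant link gold ball survive"


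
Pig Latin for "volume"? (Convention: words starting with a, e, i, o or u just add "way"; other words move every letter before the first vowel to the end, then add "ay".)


Word: "volume"
Starts with consonant(s) → move to end, add 'ay'
Consonant cluster: "v"
Pig Latin = "olumevay"


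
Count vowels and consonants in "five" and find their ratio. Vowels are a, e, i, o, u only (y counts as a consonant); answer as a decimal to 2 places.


Word: "five"
Vowels (a,e,i,o,u): 2
Consonants: 2
Ratio = 2/2
= 1.00


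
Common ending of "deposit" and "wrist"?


Word 1: "deposit"
Word 2: "wrist"
Comparing from end:
  Pos -1: 't' == 't'
  Pos -2: 'i' != 's' (stop)
LCS = "t" (length 1)


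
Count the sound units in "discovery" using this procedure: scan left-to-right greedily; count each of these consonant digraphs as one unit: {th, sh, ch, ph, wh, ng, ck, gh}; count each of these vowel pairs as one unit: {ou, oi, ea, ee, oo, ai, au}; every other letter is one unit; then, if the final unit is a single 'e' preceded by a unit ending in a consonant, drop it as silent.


Word: "discovery" (9 letters)
Left-to-right scan:
  [1] 'd' (letter)
  [2] 'i' (letter)
  [3] 's' (letter)
  [4] 'c' (letter)
  [5] 'o' (letter)
  [6] 'v' (letter)
  [7] 'e' (letter)
  [8] 'r' (letter)
  [9] 'y' (letter)
Units from scan: 9
Sound units = 9 units


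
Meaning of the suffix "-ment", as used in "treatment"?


Suffix: -ment
Example: treatment (treat + -ment)
Meaning = result of action


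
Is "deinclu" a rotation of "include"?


Word: "include", Candidate: "deinclu"
Method: check if candidate is substring of word+word
"includeinclude" contains "deinclu"? Yes
Is rotation = Yes


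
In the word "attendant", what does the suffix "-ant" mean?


Suffix: -ant
Example: attendant (attend + -ant)
Meaning = one who / that which


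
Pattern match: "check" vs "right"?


Pattern of "check": [0, 1, 2, 0, 3]
Pattern of "right": [0, 1, 2, 3, 4]
Patterns do not match
Same pattern = No


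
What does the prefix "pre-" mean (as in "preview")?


Prefix: pre-
As in: preview -> pre- + view
Meaning = before


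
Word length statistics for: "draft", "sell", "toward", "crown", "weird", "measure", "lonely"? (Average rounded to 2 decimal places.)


Lengths: "draft"=5, "sell"=4, "toward"=6, "crown"=5, "weird"=5, "measure"=7, "lonely"=6
Sum = 38, Count = 7
Average = 38/7 = 5.43
= avg=5.43, min=4, max=7


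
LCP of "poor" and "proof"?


Word 1: "poor"
Word 2: "proof"
Comparing from start:
  Pos 0: 'p' == 'p'
  Pos 1: 'o' != 'r' (stop)
LCP = "p" (length 1)


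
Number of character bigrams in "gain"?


Word: "gain" (length 4)
Number of 2-grams = length - 2 + 1 = 4 - 2 + 1
= 3


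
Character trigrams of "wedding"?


Word: "wedding" (length 7)
Number of trigrams = 7 - 3 + 1 = 5
  Position 0: "wed"
  Position 1: "edd"
  Position 2: "ddi"
  Position 3: "din"
  Position 4: "ing"
Trigrams = "wed", "edd", "ddi", "din", "ing"


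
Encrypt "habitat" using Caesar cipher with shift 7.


Word: "habitat"
Shift: 7
Each letter → (letter + shift) mod 26:
  'h' (7) + 7 = 14 → 'o'
  'a' (0) + 7 = 7 → 'h'
  'b' (1) + 7 = 8 → 'i'
  'i' (8) + 7 = 15 → 'p'
  't' (19) + 7 = 0 → 'a'
  'a' (0) + 7 = 7 → 'h'
  't' (19) + 7 = 0 → 'a'
Result = "ohipaha"


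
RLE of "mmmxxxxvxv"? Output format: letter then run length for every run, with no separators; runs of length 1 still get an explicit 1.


String: "mmmxxxxvxv"
Scanning for consecutive runs:
  'm' x 3
  'x' x 4
  'v' x 1
  'x' x 1
  'v' x 1
RLE = "m3x4v1x1v1"


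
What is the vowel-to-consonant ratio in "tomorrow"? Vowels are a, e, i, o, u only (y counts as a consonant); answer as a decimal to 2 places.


Word: "tomorrow"
Vowels (a,e,i,o,u): 3
Consonants: 5
Ratio = 3/5
= 0.60


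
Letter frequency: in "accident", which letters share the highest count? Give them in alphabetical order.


Word: "accident"
Letter counts:
  'a': 1
  'c': 2
  'd': 1
  'e': 1
  'i': 1
  'n': 1
  't': 1
Maximum count = 2
Most frequent = 'c' (2 times each)


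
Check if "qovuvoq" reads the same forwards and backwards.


Word: "qovuvoq"
Reversed: "qovuvoq"
Forward == Backward? qovuvoq == qovuvoq
Palindrome = Yes


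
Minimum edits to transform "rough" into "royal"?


Word 1: "rough" (length 5)
Word 2: "royal" (length 5)
One optimal edit sequence (insert/delete/substitute each cost 1):
  1. keep 'r'
  2. keep 'o'
  3. substitute 'u' -> 'y'  (+1)
  4. substitute 'g' -> 'a'  (+1)
  5. substitute 'h' -> 'l'  (+1)
Total edit operations: 3
Edit distance = 3


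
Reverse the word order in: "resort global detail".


Original: "resort global detail"
Words (1..n): resort | global | detail
Reversed (n..1): detail | global | resort
Result = "detail global resort"


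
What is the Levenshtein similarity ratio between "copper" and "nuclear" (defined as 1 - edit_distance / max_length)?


Word 1: "copper" (length 6)
Word 2: "nuclear" (length 7)
One optimal edit sequence:
  1. substitute 'c' -> 'n'  (+1)
  2. substitute 'o' -> 'u'  (+1)
  3. substitute 'p' -> 'c'  (+1)
  4. substitute 'p' -> 'l'  (+1)
  5. keep 'e'
  6. insert 'a'  (+1)
  7. keep 'r'
Edit distance = 5
Max length = max(6, 7) = 7
Similarity = 1 - 5/7
= 0.2857


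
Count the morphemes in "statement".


Word: "statement"
Morphemes: state / -ment
Each morpheme carries meaning
= 2 morphemes


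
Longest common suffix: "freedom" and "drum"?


Word 1: "freedom"
Word 2: "drum"
Comparing from end:
  Pos -1: 'm' == 'm'
  Pos -2: 'o' != 'u' (stop)
LCS = "m" (length 1)


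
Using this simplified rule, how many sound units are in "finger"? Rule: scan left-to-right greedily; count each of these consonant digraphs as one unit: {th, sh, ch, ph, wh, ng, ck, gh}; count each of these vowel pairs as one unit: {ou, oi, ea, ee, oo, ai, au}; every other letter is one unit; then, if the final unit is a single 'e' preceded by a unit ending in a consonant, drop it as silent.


Word: "finger" (6 letters)
Left-to-right scan:
  (1) 'f' (letter)
  (2) 'i' (letter)
  (3) 'ng' (digraph)
  (4) 'e' (letter)
  (5) 'r' (letter)
Units from scan: 5
Sound units = 5 units


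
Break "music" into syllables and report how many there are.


Word: "music"
Syllable breakdown: mu · sic
Counting: 2 parts
= 2 syllables


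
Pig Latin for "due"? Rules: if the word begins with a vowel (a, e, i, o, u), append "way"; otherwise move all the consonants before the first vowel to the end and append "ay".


Word: "due"
Starts with consonant(s) → move to end, add 'ay'
Consonant cluster: "d"
Pig Latin = "ueday"


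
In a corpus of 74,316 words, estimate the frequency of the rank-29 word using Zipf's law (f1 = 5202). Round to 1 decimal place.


Zipf's law: f(r) = f(1) / r
f(1) = 5202
f(29) = 5202 / 29
= 179.4 occurrences


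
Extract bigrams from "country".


Word: "country" (length 7)
Number of bigrams = 7 - 2 + 1 = 6
  Position 0: "co"
  Position 1: "ou"
  Position 2: "un"
  Position 3: "nt"
  Position 4: "tr"
  Position 5: "ry"
Bigrams = "co", "ou", "un", "nt", "tr", "ry"


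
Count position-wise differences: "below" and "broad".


Comparing character by character (same length = 5):
  Pos 0: 'b' vs 'b' =
  Pos 1: 'e' vs 'r' !=
  Pos 2: 'l' vs 'o' !=
  Pos 3: 'o' vs 'a' !=
  Pos 4: 'w' vs 'd' !=
Hamming distance = 4


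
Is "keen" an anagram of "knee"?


Word 1: "knee" → sorted: eekn
Word 2: "keen" → sorted: eekn
Same letters? eekn == eekn
Anagram = Yes


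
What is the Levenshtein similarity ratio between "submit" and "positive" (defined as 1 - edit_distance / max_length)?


Word 1: "submit" (length 6)
Word 2: "positive" (length 8)
One optimal edit sequence:
  1. insert 'p'  (+1)
  2. insert 'o'  (+1)
  3. keep 's'
  4. substitute 'u' -> 'i'  (+1)
  5. substitute 'b' -> 't'  (+1)
  6. substitute 'm' -> 'i'  (+1)
  7. substitute 'i' -> 'v'  (+1)
  8. substitute 't' -> 'e'  (+1)
Edit distance = 7
Max length = max(6, 8) = 8
Similarity = 1 - 7/8
= 0.1250


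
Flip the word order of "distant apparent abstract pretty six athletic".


Original: "distant apparent abstract pretty six athletic"
Words (1..n): distant | apparent | abstract | pretty | six | athletic
Reversed (n..1): athletic | six | pretty | abstract | apparent | distant
Result = "athletic six pretty abstract apparent distant"


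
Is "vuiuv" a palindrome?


Word: "vuiuv"
Reversed: "vuiuv"
Forward == Backward? vuiuv == vuiuv
Palindrome = Yes


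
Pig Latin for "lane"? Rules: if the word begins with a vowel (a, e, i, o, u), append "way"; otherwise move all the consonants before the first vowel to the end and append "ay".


Word: "lane"
Starts with consonant(s) → move to end, add 'ay'
Consonant cluster: "l"
Pig Latin = "anelay"


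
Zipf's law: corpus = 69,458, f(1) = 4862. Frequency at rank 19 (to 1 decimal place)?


Zipf's law: f(r) = f(1) / r
f(1) = 4862
f(19) = 4862 / 19
= 255.9 occurrences


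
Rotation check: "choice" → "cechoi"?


Word: "choice", Candidate: "cechoi"
Method: check if candidate is substring of word+word
"choicechoice" contains "cechoi"? Yes
Is rotation = Yes


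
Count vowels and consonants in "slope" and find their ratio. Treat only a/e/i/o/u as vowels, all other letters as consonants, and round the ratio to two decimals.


Word: "slope"
Vowels (a,e,i,o,u): 2
Consonants: 3
Ratio = 2/3
= 0.67


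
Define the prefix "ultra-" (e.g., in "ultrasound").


Prefix: ultra-
Example: ultrasound (ultra- + sound)
Meaning = beyond


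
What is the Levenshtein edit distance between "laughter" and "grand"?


Word 1: "laughter" (length 8)
Word 2: "grand" (length 5)
One optimal edit sequence (insert/delete/substitute each cost 1):
  1. delete 'l'  (+1)
  2. delete 'a'  (+1)
  3. delete 'u'  (+1)
  4. keep 'g'
  5. substitute 'h' -> 'r'  (+1)
  6. substitute 't' -> 'a'  (+1)
  7. substitute 'e' -> 'n'  (+1)
  8. substitute 'r' -> 'd'  (+1)
Total edit operations: 7
Edit distance = 7


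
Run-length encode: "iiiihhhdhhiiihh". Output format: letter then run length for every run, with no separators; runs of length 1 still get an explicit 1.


String: "iiiihhhdhhiiihh"
Scanning for consecutive runs:
  'i' x 4
  'h' x 3
  'd' x 1
  'h' x 2
  'i' x 3
  'h' x 2
RLE = "i4h3d1h2i3h2"


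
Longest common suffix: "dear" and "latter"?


Word 1: "dear"
Word 2: "latter"
Comparing from end:
  Pos -1: 'r' == 'r'
  Pos -2: 'a' != 'e' (stop)
LCS = "r" (length 1)


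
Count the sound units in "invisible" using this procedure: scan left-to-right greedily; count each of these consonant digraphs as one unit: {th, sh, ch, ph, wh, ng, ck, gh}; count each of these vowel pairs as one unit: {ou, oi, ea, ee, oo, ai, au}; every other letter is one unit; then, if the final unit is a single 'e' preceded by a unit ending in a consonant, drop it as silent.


Word: "invisible" (9 letters)
Left-to-right scan:
  [1] 'i' (letter)
  [2] 'n' (letter)
  [3] 'v' (letter)
  [4] 'i' (letter)
  [5] 's' (letter)
  [6] 'i' (letter)
  [7] 'b' (letter)
  [8] 'l' (letter)
  [9] 'e' (letter)
Units from scan: 9
Final unit is 'e' after a consonant -> drop as silent (-1)
Sound units = 8 units


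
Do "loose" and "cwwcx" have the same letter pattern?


Pattern of "loose": [0, 1, 1, 2, 3]
Pattern of "cwwcx": [0, 1, 1, 0, 2]
Patterns do not match
Same pattern = No


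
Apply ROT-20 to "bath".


Word: "bath"
Shift: 20
Each letter → (letter + shift) mod 26:
  'b' (1) + 20 = 21 → 'v'
  'a' (0) + 20 = 20 → 'u'
  't' (19) + 20 = 13 → 'n'
  'h' (7) + 20 = 1 → 'b'
Result = "vunb"


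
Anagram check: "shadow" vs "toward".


Word 1: "shadow" → sorted: adhosw
Word 2: "toward" → sorted: adortw
Same letters? adhosw != adortw
Anagram = No


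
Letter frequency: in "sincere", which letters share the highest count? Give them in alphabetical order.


Word: "sincere"
Letter counts:
  'c': 1
  'e': 2
  'i': 1
  'n': 1
  'r': 1
  's': 1
Maximum count = 2
Most frequent = 'e' (2 times each)


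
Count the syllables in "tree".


Word: "tree"
Syllable breakdown: tree
Counting: 1 part
= 1 syllable


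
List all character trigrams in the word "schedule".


Word: "schedule" (length 8)
Number of trigrams = 8 - 3 + 1 = 6
  Position 0: "sch"
  Position 1: "che"
  Position 2: "hed"
  Position 3: "edu"
  Position 4: "dul"
  Position 5: "ule"
Trigrams = "sch", "che", "hed", "edu", "dul", "ule"


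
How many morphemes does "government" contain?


Word: "government"
Morphemes: govern / -ment
Each morpheme carries meaning
= 2 morphemes


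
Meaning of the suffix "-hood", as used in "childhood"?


Suffix: -hood
Example: childhood (child + -hood)
Meaning = state / condition


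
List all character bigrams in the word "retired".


Word: "retired" (length 7)
Number of bigrams = 7 - 2 + 1 = 6
  Position 0: "re"
  Position 1: "et"
  Position 2: "ti"
  Position 3: "ir"
  Position 4: "re"
  Position 5: "ed"
Bigrams = "re", "et", "ti", "ir", "re", "ed"


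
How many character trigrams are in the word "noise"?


Word: "noise" (length 5)
Number of 3-grams = length - 3 + 1 = 5 - 3 + 1
= 3


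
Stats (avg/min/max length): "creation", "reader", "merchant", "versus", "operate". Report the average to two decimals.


Lengths: "creation"=8, "reader"=6, "merchant"=8, "versus"=6, "operate"=7
Sum = 35, Count = 5
Average = 35/5 = 7.00
= avg=7.00, min=6, max=8


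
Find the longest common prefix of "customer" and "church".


Word 1: "customer"
Word 2: "church"
Comparing from start:
  Pos 0: 'c' == 'c'
  Pos 1: 'u' != 'h' (stop)
LCP = "c" (length 1)


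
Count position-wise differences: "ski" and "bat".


Comparing character by character (same length = 3):
  Pos 0: 's' vs 'b' !=
  Pos 1: 'k' vs 'a' !=
  Pos 2: 'i' vs 't' !=
Hamming distance = 3


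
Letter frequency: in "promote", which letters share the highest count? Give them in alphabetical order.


Word: "promote"
Letter counts:
  'e': 1
  'm': 1
  'o': 2
  'p': 1
  'r': 1
  't': 1
Maximum count = 2
Most frequent = 'o' (2 times each)


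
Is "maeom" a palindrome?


Word: "maeom"
Reversed: "moeam"
Forward == Backward? maeom != moeam
Palindrome = No


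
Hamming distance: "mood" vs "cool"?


Comparing character by character (same length = 4):
  Pos 0: 'm' vs 'c' !=
  Pos 1: 'o' vs 'o' =
  Pos 2: 'o' vs 'o' =
  Pos 3: 'd' vs 'l' !=
Hamming distance = 2


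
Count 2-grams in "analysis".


Word: "analysis" (length 8)
Number of 2-grams = length - 2 + 1 = 8 - 2 + 1
= 7


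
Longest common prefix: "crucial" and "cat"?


Word 1: "crucial"
Word 2: "cat"
Comparing from start:
  Pos 0: 'c' == 'c'
  Pos 1: 'r' != 'a' (stop)
LCP = "c" (length 1)


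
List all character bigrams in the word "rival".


Word: "rival" (length 5)
Number of bigrams = 5 - 2 + 1 = 4
  Position 0: "ri"
  Position 1: "iv"
  Position 2: "va"
  Position 3: "al"
Bigrams = "ri", "iv", "va", "al"


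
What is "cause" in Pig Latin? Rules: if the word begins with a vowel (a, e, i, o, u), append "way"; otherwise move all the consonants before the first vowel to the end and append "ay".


Word: "cause"
Starts with consonant(s) → move to end, add 'ay'
Consonant cluster: "c"
Pig Latin = "ausecay"


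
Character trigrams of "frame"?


Word: "frame" (length 5)
Number of trigrams = 5 - 3 + 1 = 3
  Position 0: "fra"
  Position 1: "ram"
  Position 2: "ame"
Trigrams = "fra", "ram", "ame"


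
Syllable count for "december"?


Word: "december"
Syllable breakdown: de | cem | ber
Counting: 3 parts
= 3 syllables


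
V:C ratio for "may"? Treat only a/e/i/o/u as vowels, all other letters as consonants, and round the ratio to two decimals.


Word: "may"
Vowels (a,e,i,o,u): 1
Consonants: 2
Ratio = 1/2
= 0.50


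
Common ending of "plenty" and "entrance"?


Word 1: "plenty"
Word 2: "entrance"
Comparing from end:
  Pos -1: 'y' != 'e' (stop)
LCS = "" (length 0)


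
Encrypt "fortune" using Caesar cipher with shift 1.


Word: "fortune"
Shift: 1
Each letter → (letter + shift) mod 26:
  'f' (5) + 1 = 6 → 'g'
  'o' (14) + 1 = 15 → 'p'
  'r' (17) + 1 = 18 → 's'
  't' (19) + 1 = 20 → 'u'
  'u' (20) + 1 = 21 → 'v'
  'n' (13) + 1 = 14 → 'o'
  'e' (4) + 1 = 5 → 'f'
Result = "gpsuvof"


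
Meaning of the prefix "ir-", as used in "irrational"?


Prefix: ir-
As in: irrational -> ir- + rational
Meaning = not


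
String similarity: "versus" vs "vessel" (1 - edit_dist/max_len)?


Word 1: "versus" (length 6)
Word 2: "vessel" (length 6)
One optimal edit sequence:
  1. keep 'v'
  2. keep 'e'
  3. substitute 'r' -> 's'  (+1)
  4. keep 's'
  5. substitute 'u' -> 'e'  (+1)
  6. substitute 's' -> 'l'  (+1)
Edit distance = 3
Max length = max(6, 6) = 6
Similarity = 1 - 3/6
= 0.5000


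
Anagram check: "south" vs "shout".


Word 1: "south" → sorted: hostu
Word 2: "shout" → sorted: hostu
Same letters? hostu == hostu
Anagram = Yes


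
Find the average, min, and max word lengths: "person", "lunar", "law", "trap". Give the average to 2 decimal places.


Lengths: "person"=6, "lunar"=5, "law"=3, "trap"=4
Sum = 18, Count = 4
Average = 18/4 = 4.50
= avg=4.50, min=3, max=6


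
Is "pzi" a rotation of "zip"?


Word: "zip", Candidate: "pzi"
Method: check if candidate is substring of word+word
"zipzip" contains "pzi"? Yes
Is rotation = Yes


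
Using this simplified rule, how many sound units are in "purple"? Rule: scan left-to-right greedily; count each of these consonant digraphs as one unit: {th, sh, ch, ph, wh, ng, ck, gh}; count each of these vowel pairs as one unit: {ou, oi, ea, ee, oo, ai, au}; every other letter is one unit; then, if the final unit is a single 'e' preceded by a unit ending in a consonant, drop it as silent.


Word: "purple" (6 letters)
Left-to-right scan:
  1. 'p' (letter)
  2. 'u' (letter)
  3. 'r' (letter)
  4. 'p' (letter)
  5. 'l' (letter)
  6. 'e' (letter)
Units from scan: 6
Final unit is 'e' after a consonant -> drop as silent (-1)
Sound units = 5 units


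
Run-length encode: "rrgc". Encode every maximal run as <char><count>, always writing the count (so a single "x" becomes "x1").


String: "rrgc"
Scanning for consecutive runs:
  'r' x 2
  'g' x 1
  'c' x 1
RLE = "r2g1c1"


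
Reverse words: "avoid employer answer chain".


Original: "avoid employer answer chain"
Words (1..n): avoid | employer | answer | chain
Reversed (n..1): chain | answer | employer | avoid
Result = "chain answer employer avoid"


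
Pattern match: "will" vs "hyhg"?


Pattern of "will": [0, 1, 2, 2]
Pattern of "hyhg": [0, 1, 0, 2]
Patterns do not match
Same pattern = No


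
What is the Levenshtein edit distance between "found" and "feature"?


Word 1: "found" (length 5)
Word 2: "feature" (length 7)
One optimal edit sequence (insert/delete/substitute each cost 1):
  1. keep 'f'
  2. insert 'e'  (+1)
  3. insert 'a'  (+1)
  4. substitute 'o' -> 't'  (+1)
  5. keep 'u'
  6. substitute 'n' -> 'r'  (+1)
  7. substitute 'd' -> 'e'  (+1)
Total edit operations: 5
Edit distance = 5


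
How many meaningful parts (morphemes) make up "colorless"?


Word: "colorless"
Morphemes: color + -less
Each morpheme carries meaning
= 2 morphemes


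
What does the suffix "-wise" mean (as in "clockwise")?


Suffix: -wise
Example: clockwise = clock + -wise
Meaning = in the manner of


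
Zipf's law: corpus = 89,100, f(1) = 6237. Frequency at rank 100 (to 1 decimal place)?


Zipf's law: f(r) = f(1) / r
f(1) = 6237
f(100) = 6237 / 100
= 62.4 occurrences


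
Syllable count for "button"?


Word: "button"
Syllable breakdown: but / ton
Counting: 2 parts
= 2 syllables


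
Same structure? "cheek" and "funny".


Pattern of "cheek": [0, 1, 2, 2, 3]
Pattern of "funny": [0, 1, 2, 2, 3]
Patterns match
Same pattern = Yes


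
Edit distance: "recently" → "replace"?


Word 1: "recently" (length 8)
Word 2: "replace" (length 7)
One optimal edit sequence (insert/delete/substitute each cost 1):
  1. keep 'r'
  2. keep 'e'
  3. delete 'c'  (+1)
  4. substitute 'e' -> 'p'  (+1)
  5. substitute 'n' -> 'l'  (+1)
  6. substitute 't' -> 'a'  (+1)
  7. substitute 'l' -> 'c'  (+1)
  8. substitute 'y' -> 'e'  (+1)
Total edit operations: 6
Edit distance = 6


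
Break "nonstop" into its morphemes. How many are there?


Word: "nonstop"
Morphemes: non- | stop
Each morpheme carries meaning
= 2 morphemes


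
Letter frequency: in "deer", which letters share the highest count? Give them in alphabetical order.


Word: "deer"
Letter counts:
  'd': 1
  'e': 2
  'r': 1
Maximum count = 2
Most frequent = 'e' (2 times each)


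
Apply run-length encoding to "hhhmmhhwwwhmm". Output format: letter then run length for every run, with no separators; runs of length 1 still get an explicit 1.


String: "hhhmmhhwwwhmm"
Scanning for consecutive runs:
  'h' x 3
  'm' x 2
  'h' x 2
  'w' x 3
  'h' x 1
  'm' x 2
RLE = "h3m2h2w3h1m2"


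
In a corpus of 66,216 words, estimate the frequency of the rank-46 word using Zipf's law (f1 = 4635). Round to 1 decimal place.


Zipf's law: f(r) = f(1) / r
f(1) = 4635
f(46) = 4635 / 46
= 100.8 occurrences


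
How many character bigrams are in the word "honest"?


Word: "honest" (length 6)
Number of 2-grams = length - 2 + 1 = 6 - 2 + 1
= 5


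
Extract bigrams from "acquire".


Word: "acquire" (length 7)
Number of bigrams = 7 - 2 + 1 = 6
  Position 0: "ac"
  Position 1: "cq"
  Position 2: "qu"
  Position 3: "ui"
  Position 4: "ir"
  Position 5: "re"
Bigrams = "ac", "cq", "qu", "ui", "ir", "re"


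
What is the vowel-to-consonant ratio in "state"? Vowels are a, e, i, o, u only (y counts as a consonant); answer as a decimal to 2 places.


Word: "state"
Vowels (a,e,i,o,u): 2
Consonants: 3
Ratio = 2/3
= 0.67


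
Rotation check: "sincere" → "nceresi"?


Word: "sincere", Candidate: "nceresi"
Method: check if candidate is substring of word+word
"sinceresincere" contains "nceresi"? Yes
Is rotation = Yes


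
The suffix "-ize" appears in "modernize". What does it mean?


Suffix: -ize
Example: modernize = modern + -ize
Meaning = to make


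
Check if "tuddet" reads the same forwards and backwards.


Word: "tuddet"
Reversed: "teddut"
Forward == Backward? tuddet != teddut
Palindrome = No


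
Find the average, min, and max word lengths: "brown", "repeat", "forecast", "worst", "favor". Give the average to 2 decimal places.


Lengths: "brown"=5, "repeat"=6, "forecast"=8, "worst"=5, "favor"=5
Sum = 29, Count = 5
Average = 29/5 = 5.80
= avg=5.80, min=5, max=8


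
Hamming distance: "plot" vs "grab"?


Comparing character by character (same length = 4):
  Pos 0: 'p' vs 'g' !=
  Pos 1: 'l' vs 'r' !=
  Pos 2: 'o' vs 'a' !=
  Pos 3: 't' vs 'b' !=
Hamming distance = 4


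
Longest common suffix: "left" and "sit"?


Word 1: "left"
Word 2: "sit"
Comparing from end:
  Pos -1: 't' == 't'
  Pos -2: 'f' != 'i' (stop)
LCS = "t" (length 1)


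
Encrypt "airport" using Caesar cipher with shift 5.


Word: "airport"
Shift: 5
Each letter → (letter + shift) mod 26:
  'a' (0) + 5 = 5 → 'f'
  'i' (8) + 5 = 13 → 'n'
  'r' (17) + 5 = 22 → 'w'
  'p' (15) + 5 = 20 → 'u'
  'o' (14) + 5 = 19 → 't'
  'r' (17) + 5 = 22 → 'w'
  't' (19) + 5 = 24 → 'y'
Result = "fnwutwy"


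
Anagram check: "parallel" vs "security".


Word 1: "parallel" → sorted: aaelllpr
Word 2: "security" → sorted: ceirstuy
Same letters? aaelllpr != ceirstuy
Anagram = No


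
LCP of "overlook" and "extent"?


Word 1: "overlook"
Word 2: "extent"
Comparing from start:
  Pos 0: 'o' != 'e' (stop)
LCP = "" (length 0)


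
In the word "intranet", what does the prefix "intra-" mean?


Prefix: intra-
Example: intranet = intra- + net
Meaning = within


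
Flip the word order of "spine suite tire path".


Original: "spine suite tire path"
Words (1..n): spine | suite | tire | path
Reversed (n..1): path | tire | suite | spine
Result = "path tire suite spine"


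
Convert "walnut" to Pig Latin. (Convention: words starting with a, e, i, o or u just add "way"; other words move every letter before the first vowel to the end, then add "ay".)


Word: "walnut"
Starts with consonant(s) → move to end, add 'ay'
Consonant cluster: "w"
Pig Latin = "alnutway"


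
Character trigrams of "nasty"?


Word: "nasty" (length 5)
Number of trigrams = 5 - 3 + 1 = 3
  Position 0: "nas"
  Position 1: "ast"
  Position 2: "sty"
Trigrams = "nas", "ast", "sty"


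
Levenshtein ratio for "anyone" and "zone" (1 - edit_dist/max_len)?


Word 1: "anyone" (length 6)
Word 2: "zone" (length 4)
One optimal edit sequence:
  1. delete 'a'  (+1)
  2. delete 'n'  (+1)
  3. substitute 'y' -> 'z'  (+1)
  4. keep 'o'
  5. keep 'n'
  6. keep 'e'
Edit distance = 3
Max length = max(6, 4) = 6
Similarity = 1 - 3/6
= 0.5000


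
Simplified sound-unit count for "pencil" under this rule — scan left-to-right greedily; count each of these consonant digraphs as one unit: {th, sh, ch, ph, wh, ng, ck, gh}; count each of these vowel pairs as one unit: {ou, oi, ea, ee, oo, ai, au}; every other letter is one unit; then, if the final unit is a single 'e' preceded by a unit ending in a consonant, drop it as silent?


Word: "pencil" (6 letters)
Left-to-right scan:
  [1] 'p' (letter)
  [2] 'e' (letter)
  [3] 'n' (letter)
  [4] 'c' (letter)
  [5] 'i' (letter)
  [6] 'l' (letter)
Units from scan: 6
Sound units = 6 units


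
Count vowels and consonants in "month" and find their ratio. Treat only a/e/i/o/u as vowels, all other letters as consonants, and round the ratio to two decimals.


Word: "month"
Vowels (a,e,i,o,u): 1
Consonants: 4
Ratio = 1/4
= 0.25


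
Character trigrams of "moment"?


Word: "moment" (length 6)
Number of trigrams = 6 - 3 + 1 = 4
  Position 0: "mom"
  Position 1: "ome"
  Position 2: "men"
  Position 3: "ent"
Trigrams = "mom", "ome", "men", "ent"


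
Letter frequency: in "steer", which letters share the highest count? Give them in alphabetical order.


Word: "steer"
Letter counts:
  'e': 2
  'r': 1
  's': 1
  't': 1
Maximum count = 2
Most frequent = 'e' (2 times each)


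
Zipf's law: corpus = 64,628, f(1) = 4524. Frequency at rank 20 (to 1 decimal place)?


Zipf's law: f(r) = f(1) / r
f(1) = 4524
f(20) = 4524 / 20
= 226.2 occurrences


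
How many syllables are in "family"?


Word: "family"
Syllable breakdown: fam · i · ly
Counting: 3 parts
= 3 syllables


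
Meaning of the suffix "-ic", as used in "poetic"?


Suffix: -ic
Example: poetic (poet + -ic)
Meaning = relating to


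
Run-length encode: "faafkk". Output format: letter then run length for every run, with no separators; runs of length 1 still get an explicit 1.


String: "faafkk"
Scanning for consecutive runs:
  'f' x 1
  'a' x 2
  'f' x 1
  'k' x 2
RLE = "f1a2f1k2"


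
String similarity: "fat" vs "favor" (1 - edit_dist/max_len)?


Word 1: "fat" (length 3)
Word 2: "favor" (length 5)
One optimal edit sequence:
  1. keep 'f'
  2. keep 'a'
  3. insert 'v'  (+1)
  4. insert 'o'  (+1)
  5. substitute 't' -> 'r'  (+1)
Edit distance = 3
Max length = max(3, 5) = 5
Similarity = 1 - 3/5
= 0.4000


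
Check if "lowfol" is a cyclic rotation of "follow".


Word: "follow", Candidate: "lowfol"
Method: check if candidate is substring of word+word
"followfollow" contains "lowfol"? Yes
Is rotation = Yes


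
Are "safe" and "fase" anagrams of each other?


Word 1: "safe" → sorted: aefs
Word 2: "fase" → sorted: aefs
Same letters? aefs == aefs
Anagram = Yes


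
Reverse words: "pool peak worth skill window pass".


Original: "pool peak worth skill window pass"
Words (1..n): pool | peak | worth | skill | window | pass
Reversed (n..1): pass | window | skill | worth | peak | pool
Result = "pass window skill worth peak pool"


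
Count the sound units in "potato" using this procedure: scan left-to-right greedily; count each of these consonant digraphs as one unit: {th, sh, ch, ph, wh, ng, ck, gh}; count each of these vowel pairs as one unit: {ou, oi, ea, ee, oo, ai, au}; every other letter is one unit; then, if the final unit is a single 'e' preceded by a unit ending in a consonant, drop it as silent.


Word: "potato" (6 letters)
Left-to-right scan:
  1. 'p' (letter)
  2. 'o' (letter)
  3. 't' (letter)
  4. 'a' (letter)
  5. 't' (letter)
  6. 'o' (letter)
Units from scan: 6
Sound units = 6 units


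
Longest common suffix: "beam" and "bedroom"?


Word 1: "beam"
Word 2: "bedroom"
Comparing from end:
  Pos -1: 'm' == 'm'
  Pos -2: 'a' != 'o' (stop)
LCS = "m" (length 1)


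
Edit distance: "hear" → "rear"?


Word 1: "hear" (length 4)
Word 2: "rear" (length 4)
One optimal edit sequence (insert/delete/substitute each cost 1):
  1. substitute 'h' -> 'r'  (+1)
  2. keep 'e'
  3. keep 'a'
  4. keep 'r'
Total edit operations: 1
Edit distance = 1


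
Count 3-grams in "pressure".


Word: "pressure" (length 8)
Number of 3-grams = length - 3 + 1 = 8 - 3 + 1
= 6


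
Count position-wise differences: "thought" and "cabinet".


Comparing character by character (same length = 7):
  Pos 0: 't' vs 'c' !=
  Pos 1: 'h' vs 'a' !=
  Pos 2: 'o' vs 'b' !=
  Pos 3: 'u' vs 'i' !=
  Pos 4: 'g' vs 'n' !=
  Pos 5: 'h' vs 'e' !=
  Pos 6: 't' vs 't' =
Hamming distance = 6


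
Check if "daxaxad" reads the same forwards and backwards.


Word: "daxaxad"
Reversed: "daxaxad"
Forward == Backward? daxaxad == daxaxad
Palindrome = Yes


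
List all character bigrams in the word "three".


Word: "three" (length 5)
Number of bigrams = 5 - 2 + 1 = 4
  Position 0: "th"
  Position 1: "hr"
  Position 2: "re"
  Position 3: "ee"
Bigrams = "th", "hr", "re", "ee"


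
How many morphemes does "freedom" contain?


Word: "freedom"
Morphemes: free + -dom
Each morpheme carries meaning
= 2 morphemes


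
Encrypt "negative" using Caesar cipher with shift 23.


Word: "negative"
Shift: 23
Each letter → (letter + shift) mod 26:
  'n' (13) + 23 = 10 → 'k'
  'e' (4) + 23 = 1 → 'b'
  'g' (6) + 23 = 3 → 'd'
  'a' (0) + 23 = 23 → 'x'
  't' (19) + 23 = 16 → 'q'
  'i' (8) + 23 = 5 → 'f'
  'v' (21) + 23 = 18 → 's'
  'e' (4) + 23 = 1 → 'b'
Result = "kbdxqfsb"


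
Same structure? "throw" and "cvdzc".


Pattern of "throw": [0, 1, 2, 3, 4]
Pattern of "cvdzc": [0, 1, 2, 3, 0]
Patterns do not match
Same pattern = No


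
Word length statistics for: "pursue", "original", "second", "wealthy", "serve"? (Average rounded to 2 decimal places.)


Lengths: "pursue"=6, "original"=8, "second"=6, "wealthy"=7, "serve"=5
Sum = 32, Count = 5
Average = 32/5 = 6.40
= avg=6.40, min=5, max=8


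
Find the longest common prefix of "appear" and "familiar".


Word 1: "appear"
Word 2: "familiar"
Comparing from start:
  Pos 0: 'a' != 'f' (stop)
LCP = "" (length 0)


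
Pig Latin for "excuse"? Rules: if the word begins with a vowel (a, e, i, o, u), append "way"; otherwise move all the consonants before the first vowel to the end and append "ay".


Word: "excuse"
Starts with vowel → add 'way'
Pig Latin = "excuseway"


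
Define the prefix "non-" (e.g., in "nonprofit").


Prefix: non-
Example: nonprofit (non- + profit)
Meaning = not


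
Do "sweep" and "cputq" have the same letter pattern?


Pattern of "sweep": [0, 1, 2, 2, 3]
Pattern of "cputq": [0, 1, 2, 3, 4]
Patterns do not match
Same pattern = No


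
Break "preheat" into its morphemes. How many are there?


Word: "preheat"
Morphemes: pre- + heat
Each morpheme carries meaning
= 2 morphemes


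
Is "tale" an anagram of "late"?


Word 1: "late" → sorted: aelt
Word 2: "tale" → sorted: aelt
Same letters? aelt == aelt
Anagram = Yes
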